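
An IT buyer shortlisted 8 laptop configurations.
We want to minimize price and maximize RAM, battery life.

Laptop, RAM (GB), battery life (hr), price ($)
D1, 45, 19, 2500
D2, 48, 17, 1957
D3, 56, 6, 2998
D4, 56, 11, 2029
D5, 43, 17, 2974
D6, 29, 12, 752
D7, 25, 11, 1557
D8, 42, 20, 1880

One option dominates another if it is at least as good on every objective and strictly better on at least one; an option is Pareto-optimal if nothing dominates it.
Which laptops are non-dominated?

D1: not dominated.
D2: not dominated.
D3: dominated by D4 (RAM 56≥56, battery life 11≥6, price 2029≤2998).
D4: not dominated.
D5: dominated by D1 (RAM 45≥43, battery life 19≥17, price 2500≤2974).
D6: not dominated (best price).
D7: dominated by D6 (RAM 29≥25, battery life 12≥11, price 752≤1557).
D8: not dominated (best battery life).

D1, D2, D4, D6, D8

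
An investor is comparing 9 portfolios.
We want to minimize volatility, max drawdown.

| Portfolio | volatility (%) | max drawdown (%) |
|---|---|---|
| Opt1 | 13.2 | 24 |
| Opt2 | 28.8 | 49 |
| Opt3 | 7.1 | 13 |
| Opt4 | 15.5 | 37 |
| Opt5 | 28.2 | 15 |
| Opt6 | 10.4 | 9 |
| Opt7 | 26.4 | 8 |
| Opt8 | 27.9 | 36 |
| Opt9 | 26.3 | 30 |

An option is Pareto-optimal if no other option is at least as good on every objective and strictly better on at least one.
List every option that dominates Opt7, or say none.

none

Opt1: worse on max drawdown (24 vs 8).
Opt2: worse on volatility (28.8 vs 26.4).
Opt3: worse on max drawdown (13 vs 8).
Opt4: worse on max drawdown (37 vs 8).
Opt5: worse on volatility (28.2 vs 26.4).
Opt6: worse on max drawdown (9 vs 8).
Opt8: worse on volatility (27.9 vs 26.4).
Opt9: worse on max drawdown (30 vs 8).
No option dominates Opt7.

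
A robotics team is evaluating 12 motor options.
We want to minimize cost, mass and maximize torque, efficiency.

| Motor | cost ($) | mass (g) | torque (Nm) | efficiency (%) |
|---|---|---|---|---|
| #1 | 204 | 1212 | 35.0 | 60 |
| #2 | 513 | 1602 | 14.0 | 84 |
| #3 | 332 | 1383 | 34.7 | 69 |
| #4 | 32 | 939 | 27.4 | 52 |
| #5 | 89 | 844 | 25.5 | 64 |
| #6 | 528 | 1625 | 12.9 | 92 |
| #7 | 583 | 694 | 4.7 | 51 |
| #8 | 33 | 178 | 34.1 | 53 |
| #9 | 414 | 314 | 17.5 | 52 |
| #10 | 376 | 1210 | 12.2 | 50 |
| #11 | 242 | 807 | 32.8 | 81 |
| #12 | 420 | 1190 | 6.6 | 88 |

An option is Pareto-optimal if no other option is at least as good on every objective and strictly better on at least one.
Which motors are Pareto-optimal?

#1: not dominated (best torque).
#2: not dominated.
#3: not dominated.
#4: not dominated (best cost).
#5: not dominated.
#6: not dominated (best efficiency).
#7: dominated by #8 (cost 33≤583, mass 178≤694, torque 34.1≥4.7, efficiency 53≥51).
#8: not dominated (best mass).
#9: dominated by #8 (cost 33≤414, mass 178≤314, torque 34.1≥17.5, efficiency 53≥52).
#10: dominated by #4 (cost 32≤376, mass 939≤1210, torque 27.4≥12.2, efficiency 52≥50).
#11: not dominated.
#12: not dominated.

#1, #2, #3, #4, #5, #6, #8, #11, #12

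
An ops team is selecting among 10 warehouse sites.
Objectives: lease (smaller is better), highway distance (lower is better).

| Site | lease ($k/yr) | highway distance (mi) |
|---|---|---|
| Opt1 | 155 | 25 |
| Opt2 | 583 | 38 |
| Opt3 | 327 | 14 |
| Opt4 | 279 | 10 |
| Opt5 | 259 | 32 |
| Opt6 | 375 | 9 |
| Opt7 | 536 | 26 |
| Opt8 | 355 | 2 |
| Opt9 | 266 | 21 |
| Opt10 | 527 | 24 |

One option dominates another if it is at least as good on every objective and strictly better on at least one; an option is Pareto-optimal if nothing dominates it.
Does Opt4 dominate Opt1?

No

Opt4 vs Opt1: Opt4 is worse on lease (279 vs 155), so it does not dominate Opt1.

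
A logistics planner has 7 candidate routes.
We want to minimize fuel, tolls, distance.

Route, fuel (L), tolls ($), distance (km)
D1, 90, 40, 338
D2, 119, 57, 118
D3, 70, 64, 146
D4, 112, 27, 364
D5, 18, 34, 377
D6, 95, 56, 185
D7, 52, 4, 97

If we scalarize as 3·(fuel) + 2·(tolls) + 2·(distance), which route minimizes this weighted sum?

D1: 3·90 + 2·40 + 2·338 = 1026
D2: 3·119 + 2·57 + 2·118 = 707
D3: 3·70 + 2·64 + 2·146 = 630
D4: 3·112 + 2·27 + 2·364 = 1118
D5: 3·18 + 2·34 + 2·377 = 876
D6: 3·95 + 2·56 + 2·185 = 767
D7: 3·52 + 2·4 + 2·97 = 358
Lowest: D7 at 358.

D7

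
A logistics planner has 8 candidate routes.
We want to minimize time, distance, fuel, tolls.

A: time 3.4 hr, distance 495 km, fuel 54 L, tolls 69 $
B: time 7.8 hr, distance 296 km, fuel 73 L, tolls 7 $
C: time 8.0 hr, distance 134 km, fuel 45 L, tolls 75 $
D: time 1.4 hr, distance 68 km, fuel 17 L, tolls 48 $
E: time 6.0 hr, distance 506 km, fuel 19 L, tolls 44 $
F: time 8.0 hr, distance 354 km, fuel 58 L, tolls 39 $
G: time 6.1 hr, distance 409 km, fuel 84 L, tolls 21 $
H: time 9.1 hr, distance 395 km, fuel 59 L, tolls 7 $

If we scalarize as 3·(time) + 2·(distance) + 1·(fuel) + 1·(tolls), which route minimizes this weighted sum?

D

A: 3·3.4 + 2·495 + 1·54 + 1·69 = 1123.2
B: 3·7.8 + 2·296 + 1·73 + 1·7 = 695.4
C: 3·8.0 + 2·134 + 1·45 + 1·75 = 412.0
D: 3·1.4 + 2·68 + 1·17 + 1·48 = 205.2
E: 3·6.0 + 2·506 + 1·19 + 1·44 = 1093.0
F: 3·8.0 + 2·354 + 1·58 + 1·39 = 829.0
G: 3·6.1 + 2·409 + 1·84 + 1·21 = 941.3
H: 3·9.1 + 2·395 + 1·59 + 1·7 = 883.3
Lowest: D at 205.2.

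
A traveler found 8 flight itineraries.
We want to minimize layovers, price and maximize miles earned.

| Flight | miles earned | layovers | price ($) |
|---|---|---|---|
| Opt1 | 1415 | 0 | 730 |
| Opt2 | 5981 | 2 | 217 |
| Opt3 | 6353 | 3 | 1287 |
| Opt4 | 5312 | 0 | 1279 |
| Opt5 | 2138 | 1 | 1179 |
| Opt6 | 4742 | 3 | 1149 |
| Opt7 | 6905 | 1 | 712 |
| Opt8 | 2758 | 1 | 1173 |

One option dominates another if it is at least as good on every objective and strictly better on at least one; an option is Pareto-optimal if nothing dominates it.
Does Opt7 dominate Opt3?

Yes

Opt7 vs Opt3: miles earned 6905≥6353, layovers 1≤3, price 712≤1287 — Opt7 is at least as good on every objective with at least one strict improvement.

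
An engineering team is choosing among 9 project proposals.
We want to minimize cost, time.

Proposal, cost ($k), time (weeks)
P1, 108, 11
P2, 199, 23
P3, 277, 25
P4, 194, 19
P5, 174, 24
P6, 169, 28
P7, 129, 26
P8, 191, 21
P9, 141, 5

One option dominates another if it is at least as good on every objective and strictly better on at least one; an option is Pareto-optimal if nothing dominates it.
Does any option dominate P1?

P2: worse on cost (199 vs 108).
P3: worse on cost (277 vs 108).
P4: worse on cost (194 vs 108).
P5: worse on cost (174 vs 108).
P6: worse on cost (169 vs 108).
P7: worse on cost (129 vs 108).
P8: worse on cost (191 vs 108).
P9: worse on cost (141 vs 108).
No option is at least as good as P1 on every objective and strictly better on one.

No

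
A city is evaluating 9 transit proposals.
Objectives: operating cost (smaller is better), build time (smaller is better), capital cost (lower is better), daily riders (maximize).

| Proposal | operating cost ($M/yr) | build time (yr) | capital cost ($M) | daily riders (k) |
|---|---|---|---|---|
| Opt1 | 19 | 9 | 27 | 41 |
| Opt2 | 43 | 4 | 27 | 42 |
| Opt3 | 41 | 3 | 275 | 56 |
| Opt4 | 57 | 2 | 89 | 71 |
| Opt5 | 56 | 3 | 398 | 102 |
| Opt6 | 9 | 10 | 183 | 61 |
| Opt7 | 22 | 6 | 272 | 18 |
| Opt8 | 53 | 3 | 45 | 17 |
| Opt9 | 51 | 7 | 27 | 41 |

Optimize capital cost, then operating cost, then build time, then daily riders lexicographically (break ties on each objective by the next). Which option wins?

Opt1

First minimize capital cost: best is 27, kept {Opt1, Opt2, Opt9}.
Then minimize operating cost: best is 19, kept {Opt1}.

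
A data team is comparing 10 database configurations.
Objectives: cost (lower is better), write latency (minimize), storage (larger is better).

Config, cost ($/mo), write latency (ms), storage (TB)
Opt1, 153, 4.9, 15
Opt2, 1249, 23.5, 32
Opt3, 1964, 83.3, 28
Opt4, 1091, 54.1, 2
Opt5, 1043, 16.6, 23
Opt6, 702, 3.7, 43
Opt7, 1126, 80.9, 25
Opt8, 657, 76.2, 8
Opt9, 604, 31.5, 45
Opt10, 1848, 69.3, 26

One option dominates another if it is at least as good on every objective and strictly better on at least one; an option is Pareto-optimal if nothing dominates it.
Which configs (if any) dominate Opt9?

none

Opt1: worse on storage (15 vs 45).
Opt2: worse on cost (1249 vs 604).
Opt3: worse on cost (1964 vs 604).
Opt4: worse on cost (1091 vs 604).
Opt5: worse on cost (1043 vs 604).
Opt6: worse on cost (702 vs 604).
Opt7: worse on cost (1126 vs 604).
Opt8: worse on cost (657 vs 604).
Opt10: worse on cost (1848 vs 604).
No option dominates Opt9.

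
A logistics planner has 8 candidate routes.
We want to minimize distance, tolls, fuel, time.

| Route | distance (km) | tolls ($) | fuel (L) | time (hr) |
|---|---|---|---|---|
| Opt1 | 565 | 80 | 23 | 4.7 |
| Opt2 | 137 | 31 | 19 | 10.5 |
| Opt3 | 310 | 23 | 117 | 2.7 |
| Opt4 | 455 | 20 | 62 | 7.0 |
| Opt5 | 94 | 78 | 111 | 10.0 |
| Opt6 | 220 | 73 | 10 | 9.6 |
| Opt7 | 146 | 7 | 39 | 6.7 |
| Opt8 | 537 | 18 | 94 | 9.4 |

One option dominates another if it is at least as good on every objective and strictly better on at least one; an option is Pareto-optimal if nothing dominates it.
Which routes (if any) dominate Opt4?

Opt7: distance 146≤455, tolls 7≤20, fuel 39≤62, time 6.7≤7.0 — dominates Opt4.
Others (Opt1, Opt2, Opt3, Opt5, Opt6, Opt8) are each worse than Opt4 on at least one objective.

Opt7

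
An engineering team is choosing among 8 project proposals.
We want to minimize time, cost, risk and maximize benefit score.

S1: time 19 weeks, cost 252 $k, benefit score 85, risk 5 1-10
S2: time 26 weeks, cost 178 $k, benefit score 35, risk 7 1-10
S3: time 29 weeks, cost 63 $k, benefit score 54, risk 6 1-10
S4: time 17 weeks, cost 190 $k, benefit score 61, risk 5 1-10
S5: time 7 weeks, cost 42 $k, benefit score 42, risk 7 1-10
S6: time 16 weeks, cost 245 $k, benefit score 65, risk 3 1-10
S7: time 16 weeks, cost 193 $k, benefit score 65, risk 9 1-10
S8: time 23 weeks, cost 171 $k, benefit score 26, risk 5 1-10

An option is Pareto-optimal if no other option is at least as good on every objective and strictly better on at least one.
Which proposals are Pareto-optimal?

S1, S3, S4, S5, S6, S7, S8

S1: not dominated (best benefit score).
S2: dominated by S5 (time 7≤26, cost 42≤178, benefit score 42≥35, risk 7≤7).
S3: not dominated.
S4: not dominated.
S5: not dominated (best time).
S6: not dominated (best risk).
S7: not dominated.
S8: not dominated.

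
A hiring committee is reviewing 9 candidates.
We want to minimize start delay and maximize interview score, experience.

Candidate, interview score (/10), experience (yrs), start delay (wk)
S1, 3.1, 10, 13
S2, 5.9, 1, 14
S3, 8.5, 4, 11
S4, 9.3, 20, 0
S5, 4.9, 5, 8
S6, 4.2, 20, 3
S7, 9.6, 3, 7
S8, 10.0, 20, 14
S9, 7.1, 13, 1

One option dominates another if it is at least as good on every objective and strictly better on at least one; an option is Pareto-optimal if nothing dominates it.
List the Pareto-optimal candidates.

S1: dominated by S4 (interview score 9.3≥3.1, experience 20≥10, start delay 0≤13).
S2: dominated by S3 (interview score 8.5≥5.9, experience 4≥1, start delay 11≤14).
S3: dominated by S4 (interview score 9.3≥8.5, experience 20≥4, start delay 0≤11).
S4: not dominated (best start delay).
S5: dominated by S4 (interview score 9.3≥4.9, experience 20≥5, start delay 0≤8).
S6: dominated by S4 (interview score 9.3≥4.2, experience 20≥20, start delay 0≤3).
S7: not dominated.
S8: not dominated (best interview score).
S9: dominated by S4 (interview score 9.3≥7.1, experience 20≥13, start delay 0≤1).

S4, S7, S8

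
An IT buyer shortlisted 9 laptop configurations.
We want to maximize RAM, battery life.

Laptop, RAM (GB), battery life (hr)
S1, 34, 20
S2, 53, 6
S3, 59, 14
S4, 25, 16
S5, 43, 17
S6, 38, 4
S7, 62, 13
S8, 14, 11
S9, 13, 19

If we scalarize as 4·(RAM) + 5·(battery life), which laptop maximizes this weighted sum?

S7

S1: 4·34 + 5·20 = 236
S2: 4·53 + 5·6 = 242
S3: 4·59 + 5·14 = 306
S4: 4·25 + 5·16 = 180
S5: 4·43 + 5·17 = 257
S6: 4·38 + 5·4 = 172
S7: 4·62 + 5·13 = 313
S8: 4·14 + 5·11 = 111
S9: 4·13 + 5·19 = 147
Highest: S7 at 313.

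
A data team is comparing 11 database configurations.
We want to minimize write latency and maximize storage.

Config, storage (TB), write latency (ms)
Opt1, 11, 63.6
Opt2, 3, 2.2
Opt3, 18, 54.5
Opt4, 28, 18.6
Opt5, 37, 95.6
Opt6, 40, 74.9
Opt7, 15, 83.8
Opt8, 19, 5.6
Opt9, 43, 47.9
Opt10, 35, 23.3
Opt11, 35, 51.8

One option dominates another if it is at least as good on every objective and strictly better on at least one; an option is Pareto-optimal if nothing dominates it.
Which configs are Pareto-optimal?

Opt2, Opt4, Opt8, Opt9, Opt10

Opt1: dominated by Opt3 (storage 18≥11, write latency 54.5≤63.6).
Opt2: not dominated (best write latency).
Opt3: dominated by Opt4 (storage 28≥18, write latency 18.6≤54.5).
Opt4: not dominated.
Opt5: dominated by Opt6 (storage 40≥37, write latency 74.9≤95.6).
Opt6: dominated by Opt9 (storage 43≥40, write latency 47.9≤74.9).
Opt7: dominated by Opt3 (storage 18≥15, write latency 54.5≤83.8).
Opt8: not dominated.
Opt9: not dominated (best storage).
Opt10: not dominated.
Opt11: dominated by Opt9 (storage 43≥35, write latency 47.9≤51.8).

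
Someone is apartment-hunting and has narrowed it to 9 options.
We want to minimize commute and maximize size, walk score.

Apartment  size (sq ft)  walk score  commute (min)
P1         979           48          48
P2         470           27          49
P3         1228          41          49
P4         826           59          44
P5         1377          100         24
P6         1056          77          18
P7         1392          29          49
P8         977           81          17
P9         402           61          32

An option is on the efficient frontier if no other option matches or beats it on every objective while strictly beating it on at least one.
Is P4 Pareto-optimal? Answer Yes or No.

No

P5 vs P4: size 1377≥826, walk score 100≥59, commute 24≤44 — P5 is at least as good on every objective and strictly better on at least one, so P5 dominates P4.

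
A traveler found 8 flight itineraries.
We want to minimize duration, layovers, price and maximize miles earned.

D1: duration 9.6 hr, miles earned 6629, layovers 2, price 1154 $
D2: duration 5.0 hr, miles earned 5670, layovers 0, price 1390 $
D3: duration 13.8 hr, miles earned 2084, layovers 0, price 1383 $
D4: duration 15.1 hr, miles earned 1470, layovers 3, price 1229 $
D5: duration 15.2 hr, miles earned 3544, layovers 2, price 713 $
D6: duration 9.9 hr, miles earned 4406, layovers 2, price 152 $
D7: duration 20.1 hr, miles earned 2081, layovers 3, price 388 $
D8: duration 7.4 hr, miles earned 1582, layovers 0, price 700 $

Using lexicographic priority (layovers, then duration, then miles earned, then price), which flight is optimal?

D2

First minimize layovers: best is 0, kept {D2, D3, D8}.
Then minimize duration: best is 5.0, kept {D2}.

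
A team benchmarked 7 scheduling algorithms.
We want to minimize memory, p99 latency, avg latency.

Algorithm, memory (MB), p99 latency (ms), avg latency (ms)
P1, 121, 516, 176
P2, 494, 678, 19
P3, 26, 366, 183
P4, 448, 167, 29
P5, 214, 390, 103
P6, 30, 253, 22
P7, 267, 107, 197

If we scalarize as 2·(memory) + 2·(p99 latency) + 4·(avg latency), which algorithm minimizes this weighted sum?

P1: 2·121 + 2·516 + 4·176 = 1978
P2: 2·494 + 2·678 + 4·19 = 2420
P3: 2·26 + 2·366 + 4·183 = 1516
P4: 2·448 + 2·167 + 4·29 = 1346
P5: 2·214 + 2·390 + 4·103 = 1620
P6: 2·30 + 2·253 + 4·22 = 654
P7: 2·267 + 2·107 + 4·197 = 1536
Lowest: P6 at 654.

P6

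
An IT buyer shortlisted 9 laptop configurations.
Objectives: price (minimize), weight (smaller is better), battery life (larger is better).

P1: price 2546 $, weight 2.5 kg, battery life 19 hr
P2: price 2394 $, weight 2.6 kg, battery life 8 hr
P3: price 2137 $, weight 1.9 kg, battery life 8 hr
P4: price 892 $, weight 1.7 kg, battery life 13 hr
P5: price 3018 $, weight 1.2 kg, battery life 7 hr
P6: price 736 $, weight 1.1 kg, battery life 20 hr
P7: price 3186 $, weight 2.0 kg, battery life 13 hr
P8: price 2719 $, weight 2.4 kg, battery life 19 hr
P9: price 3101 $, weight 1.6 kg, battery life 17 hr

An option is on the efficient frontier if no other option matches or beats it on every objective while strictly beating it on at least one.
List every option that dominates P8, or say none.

P6: price 736≤2719, weight 1.1≤2.4, battery life 20≥19 — dominates P8.
Others (P1, P2, P3, P4, P5, P7, P9) are each worse than P8 on at least one objective.

P6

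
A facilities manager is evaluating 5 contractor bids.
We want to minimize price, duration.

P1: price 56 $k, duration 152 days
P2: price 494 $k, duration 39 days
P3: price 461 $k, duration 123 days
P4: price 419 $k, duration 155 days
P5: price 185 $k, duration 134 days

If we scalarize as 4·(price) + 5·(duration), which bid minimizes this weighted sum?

P1

P1: 4·56 + 5·152 = 984
P2: 4·494 + 5·39 = 2171
P3: 4·461 + 5·123 = 2459
P4: 4·419 + 5·155 = 2451
P5: 4·185 + 5·134 = 1410
Lowest: P1 at 984.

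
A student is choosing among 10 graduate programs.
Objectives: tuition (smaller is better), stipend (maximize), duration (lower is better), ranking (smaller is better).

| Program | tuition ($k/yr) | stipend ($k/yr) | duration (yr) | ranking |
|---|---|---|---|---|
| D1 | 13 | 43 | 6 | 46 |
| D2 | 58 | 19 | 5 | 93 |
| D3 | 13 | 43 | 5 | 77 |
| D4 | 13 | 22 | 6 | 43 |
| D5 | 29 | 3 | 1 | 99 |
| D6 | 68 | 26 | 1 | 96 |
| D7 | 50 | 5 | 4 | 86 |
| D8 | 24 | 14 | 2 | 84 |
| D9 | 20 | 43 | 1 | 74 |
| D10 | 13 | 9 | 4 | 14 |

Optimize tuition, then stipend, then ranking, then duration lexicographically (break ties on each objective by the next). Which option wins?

D1

First minimize tuition: best is 13, kept {D1, D3, D4, D10}.
Then maximize stipend: best is 43, kept {D1, D3}.
Then minimize ranking: best is 46, kept {D1}.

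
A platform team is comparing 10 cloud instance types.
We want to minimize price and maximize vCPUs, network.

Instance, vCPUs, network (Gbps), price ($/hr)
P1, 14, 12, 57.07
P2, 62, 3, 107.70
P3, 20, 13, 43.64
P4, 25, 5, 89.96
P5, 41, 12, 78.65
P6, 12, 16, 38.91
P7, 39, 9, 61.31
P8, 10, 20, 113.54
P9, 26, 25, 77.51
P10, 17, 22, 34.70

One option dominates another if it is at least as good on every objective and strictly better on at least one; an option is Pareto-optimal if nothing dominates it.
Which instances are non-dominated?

P1: dominated by P3 (vCPUs 20≥14, network 13≥12, price 43.64≤57.07).
P2: not dominated (best vCPUs).
P3: not dominated.
P4: dominated by P5 (vCPUs 41≥25, network 12≥5, price 78.65≤89.96).
P5: not dominated.
P6: dominated by P10 (vCPUs 17≥12, network 22≥16, price 34.70≤38.91).
P7: not dominated.
P8: dominated by P9 (vCPUs 26≥10, network 25≥20, price 77.51≤113.54).
P9: not dominated (best network).
P10: not dominated (best price).

P2, P3, P5, P7, P9, P10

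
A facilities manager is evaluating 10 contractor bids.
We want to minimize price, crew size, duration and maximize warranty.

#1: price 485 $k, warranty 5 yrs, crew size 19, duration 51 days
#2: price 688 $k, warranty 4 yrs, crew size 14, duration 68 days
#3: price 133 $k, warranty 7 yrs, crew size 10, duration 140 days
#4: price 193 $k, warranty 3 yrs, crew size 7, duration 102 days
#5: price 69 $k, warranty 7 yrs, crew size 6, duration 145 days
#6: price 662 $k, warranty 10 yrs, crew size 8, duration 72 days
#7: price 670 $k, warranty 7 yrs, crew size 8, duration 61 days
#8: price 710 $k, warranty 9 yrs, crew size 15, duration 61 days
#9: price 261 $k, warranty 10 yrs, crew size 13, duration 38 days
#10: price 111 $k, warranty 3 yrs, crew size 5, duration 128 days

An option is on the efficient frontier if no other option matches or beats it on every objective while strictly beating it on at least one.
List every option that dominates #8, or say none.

#9: price 261≤710, warranty 10≥9, crew size 13≤15, duration 38≤61 — dominates #8.
Others (#1, #2, #3, #4, #5, #6, #7, #10) are each worse than #8 on at least one objective.

#9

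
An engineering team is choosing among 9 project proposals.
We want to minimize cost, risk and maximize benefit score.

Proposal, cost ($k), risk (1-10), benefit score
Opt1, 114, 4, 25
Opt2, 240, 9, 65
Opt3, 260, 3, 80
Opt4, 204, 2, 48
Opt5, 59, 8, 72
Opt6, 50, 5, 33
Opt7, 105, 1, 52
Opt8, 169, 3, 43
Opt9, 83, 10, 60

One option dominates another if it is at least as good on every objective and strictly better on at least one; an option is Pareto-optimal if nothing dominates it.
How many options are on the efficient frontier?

Opt1: dominated by Opt7 (cost 105≤114, risk 1≤4, benefit score 52≥25).
Opt2: dominated by Opt5 (cost 59≤240, risk 8≤9, benefit score 72≥65).
Opt3: not dominated (best benefit score).
Opt4: dominated by Opt7 (cost 105≤204, risk 1≤2, benefit score 52≥48).
Opt5: not dominated.
Opt6: not dominated (best cost).
Opt7: not dominated (best risk).
Opt8: dominated by Opt7 (cost 105≤169, risk 1≤3, benefit score 52≥43).
Opt9: dominated by Opt5 (cost 59≤83, risk 8≤10, benefit score 72≥60).
Pareto-optimal: Opt3, Opt5, Opt6, Opt7 → 4.

4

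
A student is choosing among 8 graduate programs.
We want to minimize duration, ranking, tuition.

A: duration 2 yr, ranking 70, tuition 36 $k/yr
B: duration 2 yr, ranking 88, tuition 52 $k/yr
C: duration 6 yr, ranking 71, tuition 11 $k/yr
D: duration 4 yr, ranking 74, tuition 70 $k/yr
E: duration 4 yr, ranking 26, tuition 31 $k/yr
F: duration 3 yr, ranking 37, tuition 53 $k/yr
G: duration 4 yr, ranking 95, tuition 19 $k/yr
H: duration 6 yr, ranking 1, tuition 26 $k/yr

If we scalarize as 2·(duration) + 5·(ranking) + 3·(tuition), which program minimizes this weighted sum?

A: 2·2 + 5·70 + 3·36 = 462
B: 2·2 + 5·88 + 3·52 = 600
C: 2·6 + 5·71 + 3·11 = 400
D: 2·4 + 5·74 + 3·70 = 588
E: 2·4 + 5·26 + 3·31 = 231
F: 2·3 + 5·37 + 3·53 = 350
G: 2·4 + 5·95 + 3·19 = 540
H: 2·6 + 5·1 + 3·26 = 95
Lowest: H at 95.

H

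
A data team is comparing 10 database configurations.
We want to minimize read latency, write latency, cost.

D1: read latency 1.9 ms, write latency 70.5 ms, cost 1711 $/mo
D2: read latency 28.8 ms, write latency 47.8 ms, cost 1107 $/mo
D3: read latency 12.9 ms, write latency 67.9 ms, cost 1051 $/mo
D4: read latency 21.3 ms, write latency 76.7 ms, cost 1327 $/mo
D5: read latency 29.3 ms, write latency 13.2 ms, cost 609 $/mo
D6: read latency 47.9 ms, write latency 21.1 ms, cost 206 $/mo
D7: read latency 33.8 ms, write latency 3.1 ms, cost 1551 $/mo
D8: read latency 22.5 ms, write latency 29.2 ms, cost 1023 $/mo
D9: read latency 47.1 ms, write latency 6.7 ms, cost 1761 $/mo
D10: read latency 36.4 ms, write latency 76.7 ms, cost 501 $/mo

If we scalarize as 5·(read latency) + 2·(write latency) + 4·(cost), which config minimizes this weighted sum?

D6

D1: 5·1.9 + 2·70.5 + 4·1711 = 6994.5
D2: 5·28.8 + 2·47.8 + 4·1107 = 4667.6
D3: 5·12.9 + 2·67.9 + 4·1051 = 4404.3
D4: 5·21.3 + 2·76.7 + 4·1327 = 5567.9
D5: 5·29.3 + 2·13.2 + 4·609 = 2608.9
D6: 5·47.9 + 2·21.1 + 4·206 = 1105.7
D7: 5·33.8 + 2·3.1 + 4·1551 = 6379.2
D8: 5·22.5 + 2·29.2 + 4·1023 = 4262.9
D9: 5·47.1 + 2·6.7 + 4·1761 = 7292.9
D10: 5·36.4 + 2·76.7 + 4·501 = 2339.4
Lowest: D6 at 1105.7.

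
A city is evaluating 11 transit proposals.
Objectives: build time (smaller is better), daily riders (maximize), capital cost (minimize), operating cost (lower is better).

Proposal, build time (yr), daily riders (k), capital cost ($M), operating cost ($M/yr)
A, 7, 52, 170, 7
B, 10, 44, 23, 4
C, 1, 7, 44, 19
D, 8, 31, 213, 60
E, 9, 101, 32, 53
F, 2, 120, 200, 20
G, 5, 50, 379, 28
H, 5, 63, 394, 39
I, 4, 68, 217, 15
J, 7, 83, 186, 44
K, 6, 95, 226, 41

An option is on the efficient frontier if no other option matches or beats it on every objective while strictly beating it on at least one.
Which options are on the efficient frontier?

A, B, C, E, F, I, J

A: not dominated.
B: not dominated (best capital cost).
C: not dominated (best build time).
D: dominated by A (build time 7≤8, daily riders 52≥31, capital cost 170≤213, operating cost 7≤60).
E: not dominated.
F: not dominated (best daily riders).
G: dominated by F (build time 2≤5, daily riders 120≥50, capital cost 200≤379, operating cost 20≤28).
H: dominated by F (build time 2≤5, daily riders 120≥63, capital cost 200≤394, operating cost 20≤39).
I: not dominated.
J: not dominated.
K: dominated by F (build time 2≤6, daily riders 120≥95, capital cost 200≤226, operating cost 20≤41).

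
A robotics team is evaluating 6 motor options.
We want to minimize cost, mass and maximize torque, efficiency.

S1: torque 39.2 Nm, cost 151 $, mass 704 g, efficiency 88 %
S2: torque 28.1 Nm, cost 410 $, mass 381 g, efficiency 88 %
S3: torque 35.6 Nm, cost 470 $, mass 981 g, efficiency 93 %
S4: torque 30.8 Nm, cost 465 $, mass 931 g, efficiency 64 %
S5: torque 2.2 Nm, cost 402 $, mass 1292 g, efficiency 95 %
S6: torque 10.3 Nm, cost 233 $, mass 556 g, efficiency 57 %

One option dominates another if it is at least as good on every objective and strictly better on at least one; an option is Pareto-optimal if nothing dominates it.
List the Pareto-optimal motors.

S1, S2, S3, S5, S6

S1: not dominated (best torque).
S2: not dominated (best mass).
S3: not dominated.
S4: dominated by S1 (torque 39.2≥30.8, cost 151≤465, mass 704≤931, efficiency 88≥64).
S5: not dominated (best efficiency).
S6: not dominated.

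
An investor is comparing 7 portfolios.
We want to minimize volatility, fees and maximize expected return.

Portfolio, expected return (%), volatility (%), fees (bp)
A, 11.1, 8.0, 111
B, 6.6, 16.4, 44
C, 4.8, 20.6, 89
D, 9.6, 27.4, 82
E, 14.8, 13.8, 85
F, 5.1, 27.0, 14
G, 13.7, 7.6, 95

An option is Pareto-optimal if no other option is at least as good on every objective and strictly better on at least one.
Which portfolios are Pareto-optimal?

A: dominated by G (expected return 13.7≥11.1, volatility 7.6≤8.0, fees 95≤111).
B: not dominated.
C: dominated by B (expected return 6.6≥4.8, volatility 16.4≤20.6, fees 44≤89).
D: not dominated.
E: not dominated (best expected return).
F: not dominated (best fees).
G: not dominated (best volatility).

B, D, E, F, G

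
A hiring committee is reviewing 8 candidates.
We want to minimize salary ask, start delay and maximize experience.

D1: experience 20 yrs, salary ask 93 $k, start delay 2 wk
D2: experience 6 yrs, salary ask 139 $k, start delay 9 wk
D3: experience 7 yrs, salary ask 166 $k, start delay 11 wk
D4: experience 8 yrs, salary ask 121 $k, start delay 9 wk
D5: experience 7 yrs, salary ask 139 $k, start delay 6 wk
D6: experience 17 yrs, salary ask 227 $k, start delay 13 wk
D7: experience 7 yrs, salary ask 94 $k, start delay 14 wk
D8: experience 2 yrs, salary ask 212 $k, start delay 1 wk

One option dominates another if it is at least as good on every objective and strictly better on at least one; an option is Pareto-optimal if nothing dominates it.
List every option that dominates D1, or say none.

D2: worse on experience (6 vs 20).
D3: worse on experience (7 vs 20).
D4: worse on experience (8 vs 20).
D5: worse on experience (7 vs 20).
D6: worse on experience (17 vs 20).
D7: worse on experience (7 vs 20).
D8: worse on experience (2 vs 20).
No option dominates D1.

none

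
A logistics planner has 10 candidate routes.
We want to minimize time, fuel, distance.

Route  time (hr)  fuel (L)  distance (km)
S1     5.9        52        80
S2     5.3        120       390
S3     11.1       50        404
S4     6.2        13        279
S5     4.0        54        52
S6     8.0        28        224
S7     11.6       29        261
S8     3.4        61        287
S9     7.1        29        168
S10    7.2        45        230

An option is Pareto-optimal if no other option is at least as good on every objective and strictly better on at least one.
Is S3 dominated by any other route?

Yes

S4 vs S3: time 6.2≤11.1, fuel 13≤50, distance 279≤404 — S4 is at least as good on every objective and strictly better on at least one, so S4 dominates S3.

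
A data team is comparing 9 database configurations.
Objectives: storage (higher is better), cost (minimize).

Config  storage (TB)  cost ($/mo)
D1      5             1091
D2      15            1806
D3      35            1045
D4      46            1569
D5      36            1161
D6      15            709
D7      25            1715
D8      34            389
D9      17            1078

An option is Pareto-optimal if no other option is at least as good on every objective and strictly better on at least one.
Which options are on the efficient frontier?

D1: dominated by D3 (storage 35≥5, cost 1045≤1091).
D2: dominated by D3 (storage 35≥15, cost 1045≤1806).
D3: not dominated.
D4: not dominated (best storage).
D5: not dominated.
D6: dominated by D8 (storage 34≥15, cost 389≤709).
D7: dominated by D3 (storage 35≥25, cost 1045≤1715).
D8: not dominated (best cost).
D9: dominated by D3 (storage 35≥17, cost 1045≤1078).

D3, D4, D5, D8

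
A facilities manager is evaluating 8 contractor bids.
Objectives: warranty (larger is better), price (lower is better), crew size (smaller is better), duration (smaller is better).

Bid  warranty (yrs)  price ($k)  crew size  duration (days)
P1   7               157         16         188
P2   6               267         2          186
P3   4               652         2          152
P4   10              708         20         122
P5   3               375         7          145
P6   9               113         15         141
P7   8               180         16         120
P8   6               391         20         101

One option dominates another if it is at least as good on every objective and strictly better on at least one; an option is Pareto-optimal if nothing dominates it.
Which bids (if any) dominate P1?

P6

P6: warranty 9≥7, price 113≤157, crew size 15≤16, duration 141≤188 — dominates P1.
Others (P2, P3, P4, P5, P7, P8) are each worse than P1 on at least one objective.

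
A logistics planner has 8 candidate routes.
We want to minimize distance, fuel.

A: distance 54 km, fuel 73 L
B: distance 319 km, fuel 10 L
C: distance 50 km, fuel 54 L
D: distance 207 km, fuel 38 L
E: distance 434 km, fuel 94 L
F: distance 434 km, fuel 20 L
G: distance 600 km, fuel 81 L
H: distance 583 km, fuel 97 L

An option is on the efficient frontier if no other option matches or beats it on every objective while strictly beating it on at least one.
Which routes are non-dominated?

B, C, D

A: dominated by C (distance 50≤54, fuel 54≤73).
B: not dominated (best fuel).
C: not dominated (best distance).
D: not dominated.
E: dominated by A (distance 54≤434, fuel 73≤94).
F: dominated by B (distance 319≤434, fuel 10≤20).
G: dominated by A (distance 54≤600, fuel 73≤81).
H: dominated by A (distance 54≤583, fuel 73≤97).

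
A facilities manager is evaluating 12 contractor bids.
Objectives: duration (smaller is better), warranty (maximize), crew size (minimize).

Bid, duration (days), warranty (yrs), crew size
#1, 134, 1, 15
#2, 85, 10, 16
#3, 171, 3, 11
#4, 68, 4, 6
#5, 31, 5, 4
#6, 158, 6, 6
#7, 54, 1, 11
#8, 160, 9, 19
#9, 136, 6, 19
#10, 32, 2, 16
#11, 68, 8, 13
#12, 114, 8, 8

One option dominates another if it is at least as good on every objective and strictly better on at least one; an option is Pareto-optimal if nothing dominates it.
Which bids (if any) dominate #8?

#2: duration 85≤160, warranty 10≥9, crew size 16≤19 — dominates #8.
Others (#1, #3, #4, #5, #6, #7, #9, #10, #11, #12) are each worse than #8 on at least one objective.

#2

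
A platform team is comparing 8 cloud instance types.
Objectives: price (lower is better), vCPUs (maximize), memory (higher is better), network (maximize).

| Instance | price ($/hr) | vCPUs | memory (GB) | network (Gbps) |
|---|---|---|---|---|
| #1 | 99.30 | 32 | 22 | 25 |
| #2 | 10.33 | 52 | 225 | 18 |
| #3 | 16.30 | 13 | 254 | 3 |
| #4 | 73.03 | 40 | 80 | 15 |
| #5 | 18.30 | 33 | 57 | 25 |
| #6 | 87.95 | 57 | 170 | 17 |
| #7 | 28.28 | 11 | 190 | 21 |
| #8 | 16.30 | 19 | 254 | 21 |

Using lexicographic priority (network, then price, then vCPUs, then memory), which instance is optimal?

#5

First maximize network: best is 25, kept {#1, #5}.
Then minimize price: best is 18.30, kept {#5}.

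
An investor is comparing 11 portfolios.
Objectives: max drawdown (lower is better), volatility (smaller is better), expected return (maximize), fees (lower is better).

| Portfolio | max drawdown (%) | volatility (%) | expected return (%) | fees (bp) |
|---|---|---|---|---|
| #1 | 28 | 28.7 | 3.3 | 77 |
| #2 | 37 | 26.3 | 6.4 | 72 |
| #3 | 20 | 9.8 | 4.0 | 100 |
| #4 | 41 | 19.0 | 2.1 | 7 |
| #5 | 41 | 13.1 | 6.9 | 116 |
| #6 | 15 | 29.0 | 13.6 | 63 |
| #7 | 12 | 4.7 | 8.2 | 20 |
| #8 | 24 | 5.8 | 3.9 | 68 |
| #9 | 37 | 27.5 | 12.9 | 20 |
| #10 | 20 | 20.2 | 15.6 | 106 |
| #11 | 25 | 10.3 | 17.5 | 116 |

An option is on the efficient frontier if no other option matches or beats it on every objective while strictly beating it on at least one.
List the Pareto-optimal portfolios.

#4, #6, #7, #9, #10, #11

#1: dominated by #7 (max drawdown 12≤28, volatility 4.7≤28.7, expected return 8.2≥3.3, fees 20≤77).
#2: dominated by #7 (max drawdown 12≤37, volatility 4.7≤26.3, expected return 8.2≥6.4, fees 20≤72).
#3: dominated by #7 (max drawdown 12≤20, volatility 4.7≤9.8, expected return 8.2≥4.0, fees 20≤100).
#4: not dominated (best fees).
#5: dominated by #7 (max drawdown 12≤41, volatility 4.7≤13.1, expected return 8.2≥6.9, fees 20≤116).
#6: not dominated.
#7: not dominated (best max drawdown).
#8: dominated by #7 (max drawdown 12≤24, volatility 4.7≤5.8, expected return 8.2≥3.9, fees 20≤68).
#9: not dominated.
#10: not dominated.
#11: not dominated (best expected return).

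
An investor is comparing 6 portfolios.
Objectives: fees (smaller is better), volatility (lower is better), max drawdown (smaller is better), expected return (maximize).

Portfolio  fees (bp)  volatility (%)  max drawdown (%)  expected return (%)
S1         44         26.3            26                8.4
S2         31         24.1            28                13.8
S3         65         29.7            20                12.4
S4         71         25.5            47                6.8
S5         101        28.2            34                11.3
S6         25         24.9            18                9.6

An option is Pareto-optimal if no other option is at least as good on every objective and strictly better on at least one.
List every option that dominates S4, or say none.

S2: fees 31≤71, volatility 24.1≤25.5, max drawdown 28≤47, expected return 13.8≥6.8 — dominates S4.
S6: fees 25≤71, volatility 24.9≤25.5, max drawdown 18≤47, expected return 9.6≥6.8 — dominates S4.
Others (S1, S3, S5) are each worse than S4 on at least one objective.

S2, S6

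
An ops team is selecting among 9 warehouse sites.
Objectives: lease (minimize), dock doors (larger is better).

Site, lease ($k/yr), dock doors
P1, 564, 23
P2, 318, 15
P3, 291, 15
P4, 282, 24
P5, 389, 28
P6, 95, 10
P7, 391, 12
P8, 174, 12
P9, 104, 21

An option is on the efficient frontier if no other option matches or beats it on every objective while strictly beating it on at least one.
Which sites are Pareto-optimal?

P4, P5, P6, P9

P1: dominated by P4 (lease 282≤564, dock doors 24≥23).
P2: dominated by P3 (lease 291≤318, dock doors 15≥15).
P3: dominated by P4 (lease 282≤291, dock doors 24≥15).
P4: not dominated.
P5: not dominated (best dock doors).
P6: not dominated (best lease).
P7: dominated by P2 (lease 318≤391, dock doors 15≥12).
P8: dominated by P9 (lease 104≤174, dock doors 21≥12).
P9: not dominated.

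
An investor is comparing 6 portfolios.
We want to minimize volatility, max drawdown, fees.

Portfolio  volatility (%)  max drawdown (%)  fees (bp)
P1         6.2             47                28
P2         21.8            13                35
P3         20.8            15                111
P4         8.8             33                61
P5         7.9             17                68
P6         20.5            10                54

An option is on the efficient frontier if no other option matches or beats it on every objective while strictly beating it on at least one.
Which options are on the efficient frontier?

P1: not dominated (best volatility).
P2: not dominated.
P3: dominated by P6 (volatility 20.5≤20.8, max drawdown 10≤15, fees 54≤111).
P4: not dominated.
P5: not dominated.
P6: not dominated (best max drawdown).

P1, P2, P4, P5, P6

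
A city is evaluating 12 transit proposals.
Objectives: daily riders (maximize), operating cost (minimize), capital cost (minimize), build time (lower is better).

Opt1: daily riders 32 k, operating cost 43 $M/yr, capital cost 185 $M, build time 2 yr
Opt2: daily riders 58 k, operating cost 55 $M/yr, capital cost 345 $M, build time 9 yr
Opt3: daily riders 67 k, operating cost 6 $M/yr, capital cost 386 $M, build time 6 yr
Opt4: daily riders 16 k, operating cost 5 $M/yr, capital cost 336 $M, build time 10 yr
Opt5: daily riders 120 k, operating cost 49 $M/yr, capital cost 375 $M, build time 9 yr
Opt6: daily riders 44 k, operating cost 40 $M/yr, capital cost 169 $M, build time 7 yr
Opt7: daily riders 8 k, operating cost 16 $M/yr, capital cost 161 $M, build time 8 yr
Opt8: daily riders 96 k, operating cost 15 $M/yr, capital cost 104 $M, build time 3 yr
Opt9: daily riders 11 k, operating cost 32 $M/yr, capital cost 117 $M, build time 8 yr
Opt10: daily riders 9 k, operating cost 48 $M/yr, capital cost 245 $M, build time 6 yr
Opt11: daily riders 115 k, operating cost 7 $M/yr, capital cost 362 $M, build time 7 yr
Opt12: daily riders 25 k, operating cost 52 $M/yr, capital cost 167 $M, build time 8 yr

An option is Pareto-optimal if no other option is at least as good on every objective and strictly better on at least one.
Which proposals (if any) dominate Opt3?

Opt1: worse on daily riders (32 vs 67).
Opt2: worse on daily riders (58 vs 67).
Opt4: worse on daily riders (16 vs 67).
Opt5: worse on operating cost (49 vs 6).
Opt6: worse on daily riders (44 vs 67).
Opt7: worse on daily riders (8 vs 67).
Opt8: worse on operating cost (15 vs 6).
Opt9: worse on daily riders (11 vs 67).
Opt10: worse on daily riders (9 vs 67).
Opt11: worse on operating cost (7 vs 6).
Opt12: worse on daily riders (25 vs 67).
No option dominates Opt3.

none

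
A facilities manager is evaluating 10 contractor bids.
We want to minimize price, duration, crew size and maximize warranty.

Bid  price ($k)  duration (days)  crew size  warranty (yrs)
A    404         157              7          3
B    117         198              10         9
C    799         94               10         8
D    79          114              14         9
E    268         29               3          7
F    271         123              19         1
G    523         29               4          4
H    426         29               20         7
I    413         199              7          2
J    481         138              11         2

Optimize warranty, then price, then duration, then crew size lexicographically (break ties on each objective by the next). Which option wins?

D

First maximize warranty: best is 9, kept {B, D}.
Then minimize price: best is 79, kept {D}.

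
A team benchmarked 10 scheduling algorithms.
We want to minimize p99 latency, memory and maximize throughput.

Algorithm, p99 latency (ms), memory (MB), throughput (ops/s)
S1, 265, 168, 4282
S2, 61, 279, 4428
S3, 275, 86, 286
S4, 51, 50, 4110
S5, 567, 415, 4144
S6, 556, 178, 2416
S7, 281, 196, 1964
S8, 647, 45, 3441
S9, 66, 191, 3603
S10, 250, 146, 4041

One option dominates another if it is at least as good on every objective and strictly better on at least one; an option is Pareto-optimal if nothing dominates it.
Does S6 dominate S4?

S6 vs S4: S6 is worse on p99 latency (556 vs 51), so it does not dominate S4.

No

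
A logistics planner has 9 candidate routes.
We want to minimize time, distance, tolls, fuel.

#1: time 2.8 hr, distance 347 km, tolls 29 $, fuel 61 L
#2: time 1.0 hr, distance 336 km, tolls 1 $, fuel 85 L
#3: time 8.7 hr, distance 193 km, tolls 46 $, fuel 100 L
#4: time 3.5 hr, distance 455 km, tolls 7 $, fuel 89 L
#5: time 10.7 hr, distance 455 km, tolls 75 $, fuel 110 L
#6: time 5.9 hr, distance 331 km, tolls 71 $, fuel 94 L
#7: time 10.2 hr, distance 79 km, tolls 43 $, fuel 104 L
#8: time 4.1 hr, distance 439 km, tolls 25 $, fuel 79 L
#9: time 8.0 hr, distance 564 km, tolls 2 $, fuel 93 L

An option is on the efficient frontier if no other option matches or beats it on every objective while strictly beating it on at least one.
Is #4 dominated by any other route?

#2 vs #4: time 1.0≤3.5, distance 336≤455, tolls 1≤7, fuel 85≤89 — #2 is at least as good on every objective and strictly better on at least one, so #2 dominates #4.

Yes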